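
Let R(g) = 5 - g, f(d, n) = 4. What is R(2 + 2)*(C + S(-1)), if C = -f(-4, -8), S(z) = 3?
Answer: -1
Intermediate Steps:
C = -4 (C = -1*4 = -4)
R(2 + 2)*(C + S(-1)) = (5 - (2 + 2))*(-4 + 3) = (5 - 1*4)*(-1) = (5 - 4)*(-1) = 1*(-1) = -1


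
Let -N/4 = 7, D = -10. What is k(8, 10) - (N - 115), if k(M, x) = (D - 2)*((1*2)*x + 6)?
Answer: -169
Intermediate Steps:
N = -28 (N = -4*7 = -28)
k(M, x) = -72 - 24*x (k(M, x) = (-10 - 2)*((1*2)*x + 6) = -12*(2*x + 6) = -12*(6 + 2*x) = -72 - 24*x)
k(8, 10) - (N - 115) = (-72 - 24*10) - (-28 - 115) = (-72 - 240) - 1*(-143) = -312 + 143 = -169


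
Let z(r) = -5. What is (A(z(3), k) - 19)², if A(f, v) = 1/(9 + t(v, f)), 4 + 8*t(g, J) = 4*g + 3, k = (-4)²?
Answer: 6538249/18225 ≈ 358.75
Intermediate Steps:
k = 16
t(g, J) = -⅛ + g/2 (t(g, J) = -½ + (4*g + 3)/8 = -½ + (3 + 4*g)/8 = -½ + (3/8 + g/2) = -⅛ + g/2)
A(f, v) = 1/(71/8 + v/2) (A(f, v) = 1/(9 + (-⅛ + v/2)) = 1/(71/8 + v/2))
(A(z(3), k) - 19)² = (8/(71 + 4*16) - 19)² = (8/(71 + 64) - 19)² = (8/135 - 19)² = (-2557/135)² = 6538249/18225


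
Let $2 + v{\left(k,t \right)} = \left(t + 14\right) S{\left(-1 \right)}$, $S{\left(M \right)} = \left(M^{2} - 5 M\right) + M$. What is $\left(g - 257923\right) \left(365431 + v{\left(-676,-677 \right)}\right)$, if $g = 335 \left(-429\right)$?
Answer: $-145438742732$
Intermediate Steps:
$S{\left(M \right)} = M^{2} - 4 M$
$g = -143715$
$v{\left(k,t \right)} = 68 + 5 t$ ($v{\left(k,t \right)} = -2 + \left(t + 14\right) \left(- (-4 - 1)\right) = -2 + \left(14 + t\right) \left(\left(-1\right) \left(-5\right)\right) = -2 + \left(14 + t\right) 5 = -2 + \left(70 + 5 t\right) = 68 + 5 t$)
$\left(g - 257923\right) \left(365431 + v{\left(-676,-677 \right)}\right) = \left(-143715 - 257923\right) \left(365431 + \left(68 + 5 \left(-677\right)\right)\right) = - 401638 \left(365431 + \left(68 - 3385\right)\right) = - 401638 \left(365431 - 3317\right) = \left(-401638\right) 362114 = -145438742732$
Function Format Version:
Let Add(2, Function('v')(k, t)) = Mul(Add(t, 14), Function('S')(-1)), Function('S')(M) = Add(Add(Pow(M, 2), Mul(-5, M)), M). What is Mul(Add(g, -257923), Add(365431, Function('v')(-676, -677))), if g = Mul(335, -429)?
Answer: -145438742732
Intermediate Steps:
Function('S')(M) = Add(Pow(M, 2), Mul(-4, M))
g = -143715
Function('v')(k, t) = Add(68, Mul(5, t)) (Function('v')(k, t) = Add(-2, Mul(Add(t, 14), Mul(-1, Add(-4, -1)))) = Add(-2, Mul(Add(14, t), Mul(-1, -5))) = Add(-2, Mul(Add(14, t), 5)) = Add(-2, Add(70, Mul(5, t))) = Add(68, Mul(5, t)))
Mul(Add(g, -257923), Add(365431, Function('v')(-676, -677))) = Mul(Add(-143715, -257923), Add(365431, Add(68, Mul(5, -677)))) = Mul(-401638, Add(365431, Add(68, -3385))) = Mul(-401638, Add(365431, -3317)) = Mul(-401638, 362114) = -145438742732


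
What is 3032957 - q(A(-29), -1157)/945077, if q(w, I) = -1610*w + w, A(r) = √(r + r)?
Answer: 3032957 + 1609*I*√58/945077 ≈ 3.033e+6 + 0.012966*I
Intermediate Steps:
A(r) = √2*√r (A(r) = √(2*r) = √2*√r)
q(w, I) = -1609*w
3032957 - q(A(-29), -1157)/945077 = 3032957 - (-1609*√2*√(-29))/945077 = 3032957 - (-1609*√2*I*√29)/945077 = 3032957 - (-1609*I*√58)/945077 = 3032957 - (-1609)*I*√58/945077 = 3032957 + 1609*I*√58/945077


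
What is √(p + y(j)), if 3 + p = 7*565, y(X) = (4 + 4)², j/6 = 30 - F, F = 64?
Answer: 4*√251 ≈ 63.372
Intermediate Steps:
j = -204 (j = 6*(30 - 1*64) = 6*(30 - 64) = 6*(-34) = -204)
y(X) = 64 (y(X) = 8² = 64)
p = 3952 (p = -3 + 7*565 = -3 + 3955 = 3952)
√(p + y(j)) = √(3952 + 64) = √4016 = 4*√251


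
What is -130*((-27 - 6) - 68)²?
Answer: -1326130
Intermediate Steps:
-130*((-27 - 6) - 68)² = -130*(-33 - 68)² = -130*(-101)² = -130*10201 = -1326130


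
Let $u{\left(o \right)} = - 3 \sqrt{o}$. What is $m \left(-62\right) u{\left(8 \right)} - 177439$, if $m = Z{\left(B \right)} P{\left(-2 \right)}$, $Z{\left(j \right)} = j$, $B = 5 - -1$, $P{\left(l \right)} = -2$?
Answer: $-177439 - 4464 \sqrt{2} \approx -1.8375 \cdot 10^{5}$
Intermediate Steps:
$B = 6$ ($B = 5 + 1 = 6$)
$m = -12$ ($m = 6 \left(-2\right) = -12$)
$m \left(-62\right) u{\left(8 \right)} - 177439 = \left(-12\right) \left(-62\right) \left(- 3 \sqrt{8}\right) - 177439 = 744 \left(- 3 \cdot 2 \sqrt{2}\right) - 177439 = 744 \left(- 6 \sqrt{2}\right) - 177439 = - 4464 \sqrt{2} - 177439 = -177439 - 4464 \sqrt{2}$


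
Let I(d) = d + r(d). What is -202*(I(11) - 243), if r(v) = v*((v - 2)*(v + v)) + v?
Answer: -395314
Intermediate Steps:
r(v) = v + 2*v²*(-2 + v) (r(v) = v*((-2 + v)*(2*v)) + v = v*(2*v*(-2 + v)) + v = 2*v²*(-2 + v) + v = v + 2*v²*(-2 + v))
I(d) = d + d*(1 - 4*d + 2*d²)
-202*(I(11) - 243) = -202*(2*11*(1 + 11² - 2*11) - 243) = -202*(2*11*(1 + 121 - 22) - 243) = -202*(2*11*100 - 243) = -202*(2200 - 243) = -202*1957 = -395314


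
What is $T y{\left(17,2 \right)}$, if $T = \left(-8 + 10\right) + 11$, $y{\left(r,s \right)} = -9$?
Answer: $-117$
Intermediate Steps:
$T = 13$ ($T = 2 + 11 = 13$)
$T y{\left(17,2 \right)} = 13 \left(-9\right) = -117$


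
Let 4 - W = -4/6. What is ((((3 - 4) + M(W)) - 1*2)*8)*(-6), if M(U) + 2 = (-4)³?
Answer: 3312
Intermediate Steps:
W = 14/3 (W = 4 - (-4)/6 = 4 - 1*(-⅔) = 4 + ⅔ = 14/3 ≈ 4.6667)
M(U) = -66 (M(U) = -2 + (-4)³ = -2 - 64 = -66)
((((3 - 4) + M(W)) - 1*2)*8)*(-6) = ((((3 - 4) - 66) - 1*2)*8)*(-6) = (((-1 - 66) - 2)*8)*(-6) = ((-67 - 2)*8)*(-6) = -69*8*(-6) = -552*(-6) = 3312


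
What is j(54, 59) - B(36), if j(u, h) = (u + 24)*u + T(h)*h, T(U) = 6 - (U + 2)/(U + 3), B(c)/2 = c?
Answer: 275029/62 ≈ 4436.0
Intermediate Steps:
B(c) = 2*c
T(U) = 6 - (2 + U)/(3 + U)
j(u, h) = u*(24 + u) + h*(16 + 5*h)/(3 + h) (j(u, h) = (u + 24)*u + ((16 + 5*h)/(3 + h))*h = (24 + u)*u + h*(16 + 5*h)/(3 + h) = u*(24 + u) + h*(16 + 5*h)/(3 + h))
j(54, 59) - B(36) = (59*(16 + 5*59) + 54*(3 + 59)*(24 + 54))/(3 + 59) - 2*36 = (59*(16 + 295) + 54*62*78)/62 - 1*72 = (59*311 + 261144)/62 - 72 = (18349 + 261144)/62 - 72 = (1/62)*279493 - 72 = 279493/62 - 72 = 275029/62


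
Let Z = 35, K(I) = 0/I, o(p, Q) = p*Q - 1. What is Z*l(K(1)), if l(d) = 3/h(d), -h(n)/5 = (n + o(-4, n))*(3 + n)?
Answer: 7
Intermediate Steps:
o(p, Q) = -1 + Q*p (o(p, Q) = Q*p - 1 = -1 + Q*p)
K(I) = 0
h(n) = -5*(-1 - 3*n)*(3 + n) (h(n) = -5*(n + (-1 + n*(-4)))*(3 + n) = -5*(n + (-1 - 4*n))*(3 + n) = -5*(-1 - 3*n)*(3 + n))
l(d) = 3/(15 + 15*d² + 50*d)
Z*l(K(1)) = 35*(3/(5*(3 + 3*0² + 10*0))) = 35*(3/(5*(3 + 3*0 + 0))) = 35*(3/(5*(3 + 0 + 0))) = 35*((⅗)/3) = 35*((⅗)*(⅓)) = 35*(⅕) = 7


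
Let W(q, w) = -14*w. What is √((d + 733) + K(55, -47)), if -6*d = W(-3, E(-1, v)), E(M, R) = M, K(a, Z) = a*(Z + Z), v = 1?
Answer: I*√39954/3 ≈ 66.628*I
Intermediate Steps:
K(a, Z) = 2*Z*a (K(a, Z) = a*(2*Z) = 2*Z*a)
d = -7/3 (d = -(-7)*(-1)/3 = -⅙*14 = -7/3 ≈ -2.3333)
√((d + 733) + K(55, -47)) = √((-7/3 + 733) + 2*(-47)*55) = √(2192/3 - 5170) = √(-13318/3) = I*√39954/3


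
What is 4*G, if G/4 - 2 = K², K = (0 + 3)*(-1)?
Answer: 176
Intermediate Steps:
K = -3 (K = 3*(-1) = -3)
G = 44 (G = 8 + 4*(-3)² = 8 + 4*9 = 8 + 36 = 44)
4*G = 4*44 = 176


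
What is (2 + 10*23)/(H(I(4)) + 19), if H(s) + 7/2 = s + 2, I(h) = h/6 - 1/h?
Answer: 2784/215 ≈ 12.949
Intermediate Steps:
I(h) = -1/h + h/6 (I(h) = h*(1/6) - 1/h = h/6 - 1/h = -1/h + h/6)
H(s) = -3/2 + s (H(s) = -7/2 + (s + 2) = -7/2 + (2 + s) = -3/2 + s)
(2 + 10*23)/(H(I(4)) + 19) = (2 + 10*23)/((-3/2 + (-1/4 + (1/6)*4)) + 19) = (2 + 230)/((-3/2 + (-1*1/4 + 2/3)) + 19) = 232/((-3/2 + (-1/4 + 2/3)) + 19) = 232/((-3/2 + 5/12) + 19) = 232/(-13/12 + 19) = 232/(215/12) = (12/215)*232 = 2784/215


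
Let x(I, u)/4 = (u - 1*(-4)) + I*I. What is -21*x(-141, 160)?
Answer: -1683780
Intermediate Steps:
x(I, u) = 16 + 4*u + 4*I² (x(I, u) = 4*((u - 1*(-4)) + I*I) = 4*((u + 4) + I²) = 4*((4 + u) + I²) = 4*(4 + u + I²) = 16 + 4*u + 4*I²)
-21*x(-141, 160) = -21*(16 + 4*160 + 4*(-141)²) = -21*(16 + 640 + 4*19881) = -21*(16 + 640 + 79524) = -21*80180 = -1683780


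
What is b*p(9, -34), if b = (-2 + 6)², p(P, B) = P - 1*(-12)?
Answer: 336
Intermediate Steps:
p(P, B) = 12 + P (p(P, B) = P + 12 = 12 + P)
b = 16 (b = 4² = 16)
b*p(9, -34) = 16*(12 + 9) = 16*21 = 336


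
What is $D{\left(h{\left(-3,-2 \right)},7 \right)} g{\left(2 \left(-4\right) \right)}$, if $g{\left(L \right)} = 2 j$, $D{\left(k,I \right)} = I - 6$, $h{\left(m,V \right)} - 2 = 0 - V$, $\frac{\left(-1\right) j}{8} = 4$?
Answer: $-64$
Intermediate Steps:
$j = -32$ ($j = \left(-8\right) 4 = -32$)
$h{\left(m,V \right)} = 2 - V$ ($h{\left(m,V \right)} = 2 + \left(0 - V\right) = 2 - V$)
$D{\left(k,I \right)} = -6 + I$ ($D{\left(k,I \right)} = I - 6 = -6 + I$)
$g{\left(L \right)} = -64$ ($g{\left(L \right)} = 2 \left(-32\right) = -64$)
$D{\left(h{\left(-3,-2 \right)},7 \right)} g{\left(2 \left(-4\right) \right)} = \left(-6 + 7\right) \left(-64\right) = 1 \left(-64\right) = -64$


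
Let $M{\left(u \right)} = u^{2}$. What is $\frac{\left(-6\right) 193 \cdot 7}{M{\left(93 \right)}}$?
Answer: $- \frac{2702}{2883} \approx -0.93722$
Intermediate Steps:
$\frac{\left(-6\right) 193 \cdot 7}{M{\left(93 \right)}} = \frac{\left(-6\right) 193 \cdot 7}{93^{2}} = \frac{\left(-6\right) 1351}{8649} = \left(-8106\right) \frac{1}{8649} = - \frac{2702}{2883}$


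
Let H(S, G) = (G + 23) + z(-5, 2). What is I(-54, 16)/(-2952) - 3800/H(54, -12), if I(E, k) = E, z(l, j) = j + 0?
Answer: -623161/2132 ≈ -292.29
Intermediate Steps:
z(l, j) = j
H(S, G) = 25 + G (H(S, G) = (G + 23) + 2 = (23 + G) + 2 = 25 + G)
I(-54, 16)/(-2952) - 3800/H(54, -12) = -54/(-2952) - 3800/(25 - 12) = -54*(-1/2952) - 3800/13 = 3/164 - 3800*1/13 = 3/164 - 3800/13 = -623161/2132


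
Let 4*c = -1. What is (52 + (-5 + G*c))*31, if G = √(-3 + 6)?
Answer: 1457 - 31*√3/4 ≈ 1443.6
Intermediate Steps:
c = -¼ (c = (¼)*(-1) = -¼ ≈ -0.25000)
G = √3 ≈ 1.7320
(52 + (-5 + G*c))*31 = (52 + (-5 + √3*(-¼)))*31 = (52 + (-5 - √3/4))*31 = (47 - √3/4)*31 = 1457 - 31*√3/4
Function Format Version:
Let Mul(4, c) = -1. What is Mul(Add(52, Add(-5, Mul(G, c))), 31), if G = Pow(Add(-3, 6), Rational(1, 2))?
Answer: Add(1457, Mul(Rational(-31, 4), Pow(3, Rational(1, 2)))) ≈ 1443.6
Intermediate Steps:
c = Rational(-1, 4) (c = Mul(Rational(1, 4), -1) = Rational(-1, 4) ≈ -0.25000)
G = Pow(3, Rational(1, 2)) ≈ 1.7320
Mul(Add(52, Add(-5, Mul(G, c))), 31) = Mul(Add(52, Add(-5, Mul(Pow(3, Rational(1, 2)), Rational(-1, 4)))), 31) = Mul(Add(52, Add(-5, Mul(Rational(-1, 4), Pow(3, Rational(1, 2))))), 31) = Mul(Add(47, Mul(Rational(-1, 4), Pow(3, Rational(1, 2)))), 31) = Add(1457, Mul(Rational(-31, 4), Pow(3, Rational(1, 2))))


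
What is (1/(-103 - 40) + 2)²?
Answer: 81225/20449 ≈ 3.9721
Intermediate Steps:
(1/(-103 - 40) + 2)² = (1/(-143) + 2)² = (-1/143 + 2)² = (285/143)² = 81225/20449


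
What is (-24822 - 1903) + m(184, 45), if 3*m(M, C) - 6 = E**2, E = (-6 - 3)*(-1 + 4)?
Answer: -26480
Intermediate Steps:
E = -27 (E = -9*3 = -27)
m(M, C) = 245 (m(M, C) = 2 + (1/3)*(-27)**2 = 2 + (1/3)*729 = 2 + 243 = 245)
(-24822 - 1903) + m(184, 45) = (-24822 - 1903) + 245 = -26725 + 245 = -26480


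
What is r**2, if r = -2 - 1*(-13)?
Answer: 121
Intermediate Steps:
r = 11 (r = -2 + 13 = 11)
r**2 = 11**2 = 121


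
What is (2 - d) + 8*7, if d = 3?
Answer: 55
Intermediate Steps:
(2 - d) + 8*7 = (2 - 1*3) + 8*7 = (2 - 3) + 56 = -1 + 56 = 55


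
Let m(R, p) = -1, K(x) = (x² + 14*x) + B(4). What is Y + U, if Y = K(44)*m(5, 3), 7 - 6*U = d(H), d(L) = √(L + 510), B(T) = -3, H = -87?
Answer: -15287/6 - √47/2 ≈ -2551.3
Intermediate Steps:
d(L) = √(510 + L)
K(x) = -3 + x² + 14*x (K(x) = (x² + 14*x) - 3 = -3 + x² + 14*x)
U = 7/6 - √47/2 (U = 7/6 - √(510 - 87)/6 = 7/6 - √47/2 ≈ -2.2612)
Y = -2549 (Y = (-3 + 44² + 14*44)*(-1) = (-3 + 1936 + 616)*(-1) = 2549*(-1) = -2549)
Y + U = -2549 + (7/6 - √47/2) = -15287/6 - √47/2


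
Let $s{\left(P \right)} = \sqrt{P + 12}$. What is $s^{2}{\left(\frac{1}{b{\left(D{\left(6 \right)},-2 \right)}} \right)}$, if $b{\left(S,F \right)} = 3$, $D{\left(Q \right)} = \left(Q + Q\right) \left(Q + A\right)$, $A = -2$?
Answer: $\frac{37}{3} \approx 12.333$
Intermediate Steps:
$D{\left(Q \right)} = 2 Q \left(-2 + Q\right)$ ($D{\left(Q \right)} = \left(Q + Q\right) \left(Q - 2\right) = 2 Q \left(-2 + Q\right)$)
$s{\left(P \right)} = \sqrt{12 + P}$
$s^{2}{\left(\frac{1}{b{\left(D{\left(6 \right)},-2 \right)}} \right)} = \left(\sqrt{12 + \frac{1}{3}}\right)^{2} = \left(\sqrt{\frac{37}{3}}\right)^{2} = \left(\frac{\sqrt{111}}{3}\right)^{2} = \frac{37}{3}$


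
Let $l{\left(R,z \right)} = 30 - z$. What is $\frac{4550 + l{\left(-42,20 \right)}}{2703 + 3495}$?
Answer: $\frac{760}{1033} \approx 0.73572$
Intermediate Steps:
$\frac{4550 + l{\left(-42,20 \right)}}{2703 + 3495} = \frac{4550 + \left(30 - 20\right)}{2703 + 3495} = \frac{4550 + \left(30 - 20\right)}{6198} = \left(4550 + 10\right) \frac{1}{6198} = 4560 \cdot \frac{1}{6198} = \frac{760}{1033}$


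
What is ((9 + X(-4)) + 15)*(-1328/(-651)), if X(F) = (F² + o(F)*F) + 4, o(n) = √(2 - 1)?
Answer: 53120/651 ≈ 81.598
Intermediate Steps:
o(n) = 1 (o(n) = √1 = 1)
X(F) = 4 + F + F² (X(F) = (F² + 1*F) + 4 = (F² + F) + 4 = (F + F²) + 4 = 4 + F + F²)
((9 + X(-4)) + 15)*(-1328/(-651)) = ((9 + (4 - 4 + (-4)²)) + 15)*(-1328/(-651)) = ((9 + (4 - 4 + 16)) + 15)*(-1328*(-1/651)) = ((9 + 16) + 15)*(1328/651) = (25 + 15)*(1328/651) = 40*(1328/651) = 53120/651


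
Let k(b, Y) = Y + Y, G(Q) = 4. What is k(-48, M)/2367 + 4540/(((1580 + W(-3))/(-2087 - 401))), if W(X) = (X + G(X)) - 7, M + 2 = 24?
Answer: -13368213292/1862829 ≈ -7176.3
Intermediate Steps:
M = 22 (M = -2 + 24 = 22)
W(X) = -3 + X (W(X) = (X + 4) - 7 = (4 + X) - 7 = -3 + X)
k(b, Y) = 2*Y
k(-48, M)/2367 + 4540/(((1580 + W(-3))/(-2087 - 401))) = (2*22)/2367 + 4540/(((1580 + (-3 - 3))/(-2087 - 401))) = 44*(1/2367) + 4540/(((1580 - 6)/(-2488))) = 44/2367 + 4540/((1574*(-1/2488))) = 44/2367 + 4540/(-787/1244) = 44/2367 + 4540*(-1244/787) = 44/2367 - 5647760/787 = -13368213292/1862829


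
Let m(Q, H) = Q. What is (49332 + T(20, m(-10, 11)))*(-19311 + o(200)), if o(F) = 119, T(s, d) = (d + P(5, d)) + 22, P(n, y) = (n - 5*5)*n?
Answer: -945090848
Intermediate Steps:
P(n, y) = n*(-25 + n) (P(n, y) = (n - 25)*n = (-25 + n)*n = n*(-25 + n))
T(s, d) = -78 + d (T(s, d) = (d + 5*(-25 + 5)) + 22 = (d + 5*(-20)) + 22 = (d - 100) + 22 = (-100 + d) + 22 = -78 + d)
(49332 + T(20, m(-10, 11)))*(-19311 + o(200)) = (49332 + (-78 - 10))*(-19311 + 119) = (49332 - 88)*(-19192) = 49244*(-19192) = -945090848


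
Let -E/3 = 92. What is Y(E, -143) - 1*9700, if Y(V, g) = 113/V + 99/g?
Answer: -34807553/3588 ≈ -9701.1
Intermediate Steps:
E = -276 (E = -3*92 = -276)
Y(V, g) = 99/g + 113/V
Y(E, -143) - 1*9700 = (99/(-143) + 113/(-276)) - 1*9700 = (99*(-1/143) + 113*(-1/276)) - 9700 = (-9/13 - 113/276) - 9700 = -3953/3588 - 9700 = -34807553/3588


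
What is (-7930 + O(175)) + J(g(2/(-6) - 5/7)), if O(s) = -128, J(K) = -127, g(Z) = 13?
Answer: -8185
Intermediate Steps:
(-7930 + O(175)) + J(g(2/(-6) - 5/7)) = (-7930 - 128) - 127 = -8058 - 127 = -8185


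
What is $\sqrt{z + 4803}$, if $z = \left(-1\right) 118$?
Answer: $\sqrt{4685} \approx 68.447$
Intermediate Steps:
$z = -118$
$\sqrt{z + 4803} = \sqrt{-118 + 4803} = \sqrt{4685}$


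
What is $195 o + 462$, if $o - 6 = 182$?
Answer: $37122$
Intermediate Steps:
$o = 188$ ($o = 6 + 182 = 188$)
$195 o + 462 = 195 \cdot 188 + 462 = 36660 + 462 = 37122$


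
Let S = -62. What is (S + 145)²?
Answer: 6889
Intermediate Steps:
(S + 145)² = (-62 + 145)² = 83² = 6889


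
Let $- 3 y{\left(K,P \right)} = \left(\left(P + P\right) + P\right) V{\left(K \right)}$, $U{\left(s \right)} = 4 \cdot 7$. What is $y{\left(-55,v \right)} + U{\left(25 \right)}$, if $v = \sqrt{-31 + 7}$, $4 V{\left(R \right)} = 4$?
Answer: $28 - 2 i \sqrt{6} \approx 28.0 - 4.899 i$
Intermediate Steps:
$V{\left(R \right)} = 1$ ($V{\left(R \right)} = \frac{1}{4} \cdot 4 = 1$)
$U{\left(s \right)} = 28$
$v = 2 i \sqrt{6}$ ($v = \sqrt{-24} = 2 i \sqrt{6} \approx 4.899 i$)
$y{\left(K,P \right)} = - P$ ($y{\left(K,P \right)} = - \frac{\left(\left(P + P\right) + P\right) 1}{3} = - \frac{\left(2 P + P\right) 1}{3} = - \frac{3 P 1}{3} = - \frac{3 P}{3} = - P$)
$y{\left(-55,v \right)} + U{\left(25 \right)} = - 2 i \sqrt{6} + 28 = 28 - 2 i \sqrt{6}$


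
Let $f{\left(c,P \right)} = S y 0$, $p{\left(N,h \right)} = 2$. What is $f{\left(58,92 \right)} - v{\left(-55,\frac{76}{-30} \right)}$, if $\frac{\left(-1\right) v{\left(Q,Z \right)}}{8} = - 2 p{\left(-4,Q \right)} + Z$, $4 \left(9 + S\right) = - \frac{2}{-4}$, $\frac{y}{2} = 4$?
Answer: $- \frac{784}{15} \approx -52.267$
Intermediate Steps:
$y = 8$ ($y = 2 \cdot 4 = 8$)
$S = - \frac{71}{8}$ ($S = -9 + \frac{\left(-2\right) \frac{1}{-4}}{4} = -9 + \frac{\left(-2\right) \left(- \frac{1}{4}\right)}{4} = -9 + \frac{1}{4} \cdot \frac{1}{2} = -9 + \frac{1}{8} = - \frac{71}{8} \approx -8.875$)
$f{\left(c,P \right)} = 0$ ($f{\left(c,P \right)} = \left(- \frac{71}{8}\right) 8 \cdot 0 = \left(-71\right) 0 = 0$)
$v{\left(Q,Z \right)} = 32 - 8 Z$ ($v{\left(Q,Z \right)} = - 8 \left(\left(-2\right) 2 + Z\right) = - 8 \left(-4 + Z\right) = 32 - 8 Z$)
$f{\left(58,92 \right)} - v{\left(-55,\frac{76}{-30} \right)} = 0 - \left(32 - 8 \frac{76}{-30}\right) = 0 - \left(32 - 8 \cdot 76 \left(- \frac{1}{30}\right)\right) = 0 - \left(32 - - \frac{304}{15}\right) = 0 - \left(32 + \frac{304}{15}\right) = 0 - \frac{784}{15} = - \frac{784}{15}$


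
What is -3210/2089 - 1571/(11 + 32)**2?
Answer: -9217109/3862561 ≈ -2.3863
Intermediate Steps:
-3210/2089 - 1571/(11 + 32)**2 = -3210*1/2089 - 1571/(43**2) = -3210/2089 - 1571/1849 = -9217109/3862561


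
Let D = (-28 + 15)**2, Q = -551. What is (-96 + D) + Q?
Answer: -478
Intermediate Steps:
D = 169 (D = (-13)**2 = 169)
(-96 + D) + Q = (-96 + 169) - 551 = 73 - 551 = -478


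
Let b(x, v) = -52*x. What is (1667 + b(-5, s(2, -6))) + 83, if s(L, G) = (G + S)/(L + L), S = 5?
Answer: 2010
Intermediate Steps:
s(L, G) = (5 + G)/(2*L) (s(L, G) = (G + 5)/(L + L) = (5 + G)/((2*L)) = (5 + G)*(1/(2*L)) = (5 + G)/(2*L))
(1667 + b(-5, s(2, -6))) + 83 = (1667 - 52*(-5)) + 83 = (1667 + 260) + 83 = 1927 + 83 = 2010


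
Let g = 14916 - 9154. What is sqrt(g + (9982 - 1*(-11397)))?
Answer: sqrt(27141) ≈ 164.75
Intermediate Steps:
g = 5762
sqrt(g + (9982 - 1*(-11397))) = sqrt(5762 + (9982 - 1*(-11397))) = sqrt(5762 + (9982 + 11397)) = sqrt(5762 + 21379) = sqrt(27141)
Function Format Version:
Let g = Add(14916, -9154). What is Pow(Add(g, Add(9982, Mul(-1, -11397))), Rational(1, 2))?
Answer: Pow(27141, Rational(1, 2)) ≈ 164.75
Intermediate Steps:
g = 5762
Pow(Add(g, Add(9982, Mul(-1, -11397))), Rational(1, 2)) = Pow(Add(5762, Add(9982, Mul(-1, -11397))), Rational(1, 2)) = Pow(Add(5762, Add(9982, 11397)), Rational(1, 2)) = Pow(Add(5762, 21379), Rational(1, 2)) = Pow(27141, Rational(1, 2))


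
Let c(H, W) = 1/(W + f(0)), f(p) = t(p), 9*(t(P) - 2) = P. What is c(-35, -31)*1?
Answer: -1/29 ≈ -0.034483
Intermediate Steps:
t(P) = 2 + P/9
f(p) = 2 + p/9
c(H, W) = 1/(2 + W) (c(H, W) = 1/(W + (2 + (⅑)*0)) = 1/(W + (2 + 0)) = 1/(W + 2) = 1/(2 + W))
c(-35, -31)*1 = 1/(2 - 31) = 1/(-29) = -1/29*1 = -1/29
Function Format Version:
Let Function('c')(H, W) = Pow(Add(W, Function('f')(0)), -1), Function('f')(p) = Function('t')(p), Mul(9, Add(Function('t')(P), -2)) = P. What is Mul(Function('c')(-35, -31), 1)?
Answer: Rational(-1, 29) ≈ -0.034483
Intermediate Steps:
Function('t')(P) = Add(2, Mul(Rational(1, 9), P))
Function('f')(p) = Add(2, Mul(Rational(1, 9), p))
Function('c')(H, W) = Pow(Add(2, W), -1) (Function('c')(H, W) = Pow(Add(W, Add(2, Mul(Rational(1, 9), 0))), -1) = Pow(Add(W, Add(2, 0)), -1) = Pow(Add(W, 2), -1) = Pow(Add(2, W), -1))
Mul(Function('c')(-35, -31), 1) = Mul(Pow(Add(2, -31), -1), 1) = Mul(Pow(-29, -1), 1) = Mul(Rational(-1, 29), 1) = Rational(-1, 29)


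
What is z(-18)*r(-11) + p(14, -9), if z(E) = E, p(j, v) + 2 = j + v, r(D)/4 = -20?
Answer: 1443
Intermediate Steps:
r(D) = -80 (r(D) = 4*(-20) = -80)
p(j, v) = -2 + j + v (p(j, v) = -2 + (j + v) = -2 + j + v)
z(-18)*r(-11) + p(14, -9) = -18*(-80) + (-2 + 14 - 9) = 1440 + 3 = 1443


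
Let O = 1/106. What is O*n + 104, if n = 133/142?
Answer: 1565541/15052 ≈ 104.01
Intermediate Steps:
O = 1/106 ≈ 0.0094340
n = 133/142 (n = 133*(1/142) = 133/142 ≈ 0.93662)
O*n + 104 = (1/106)*(133/142) + 104 = 133/15052 + 104 = 1565541/15052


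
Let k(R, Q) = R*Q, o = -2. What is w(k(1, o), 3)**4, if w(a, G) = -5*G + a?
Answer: 83521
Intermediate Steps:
k(R, Q) = Q*R
w(a, G) = a - 5*G
w(k(1, o), 3)**4 = (-2*1 - 5*3)**4 = (-2 - 15)**4 = (-17)**4 = 83521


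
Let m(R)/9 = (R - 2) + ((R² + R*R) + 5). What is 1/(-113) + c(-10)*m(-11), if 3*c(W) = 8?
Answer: 634607/113 ≈ 5616.0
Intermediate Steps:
c(W) = 8/3 (c(W) = (⅓)*8 = 8/3)
m(R) = 27 + 9*R + 18*R² (m(R) = 9*((R - 2) + ((R² + R*R) + 5)) = 9*((-2 + R) + ((R² + R²) + 5)) = 9*((-2 + R) + (2*R² + 5)) = 9*((-2 + R) + (5 + 2*R²)) = 9*(3 + R + 2*R²) = 27 + 9*R + 18*R²)
1/(-113) + c(-10)*m(-11) = 1/(-113) + 8*(27 + 9*(-11) + 18*(-11)²)/3 = -1/113 + 8*(27 - 99 + 18*121)/3 = -1/113 + 8*(27 - 99 + 2178)/3 = -1/113 + (8/3)*2106 = -1/113 + 5616 = 634607/113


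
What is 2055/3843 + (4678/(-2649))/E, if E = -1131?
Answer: 686088511/1279300113 ≈ 0.53630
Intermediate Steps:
2055/3843 + (4678/(-2649))/E = 2055/3843 + (4678/(-2649))/(-1131) = 2055*(1/3843) + (4678*(-1/2649))*(-1/1131) = 685/1281 - 4678/2649*(-1/1131) = 685/1281 + 4678/2996019 = 686088511/1279300113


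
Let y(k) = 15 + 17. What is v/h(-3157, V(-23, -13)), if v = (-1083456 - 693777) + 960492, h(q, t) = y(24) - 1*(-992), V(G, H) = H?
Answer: -816741/1024 ≈ -797.60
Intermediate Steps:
y(k) = 32
h(q, t) = 1024 (h(q, t) = 32 - 1*(-992) = 32 + 992 = 1024)
v = -816741 (v = -1777233 + 960492 = -816741)
v/h(-3157, V(-23, -13)) = -816741/1024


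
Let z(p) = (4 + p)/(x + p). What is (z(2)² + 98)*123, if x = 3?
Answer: 305778/25 ≈ 12231.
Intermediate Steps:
z(p) = (4 + p)/(3 + p)
(z(2)² + 98)*123 = (((4 + 2)/(3 + 2))² + 98)*123 = ((6/5)² + 98)*123 = (36/25 + 98)*123 = (2486/25)*123 = 305778/25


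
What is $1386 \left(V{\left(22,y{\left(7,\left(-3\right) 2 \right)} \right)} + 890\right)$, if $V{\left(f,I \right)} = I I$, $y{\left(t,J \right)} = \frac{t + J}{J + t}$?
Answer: $1234926$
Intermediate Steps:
$y{\left(t,J \right)} = 1$ ($y{\left(t,J \right)} = \frac{J + t}{J + t} = 1$)
$V{\left(f,I \right)} = I^{2}$
$1386 \left(V{\left(22,y{\left(7,\left(-3\right) 2 \right)} \right)} + 890\right) = 1386 \left(1^{2} + 890\right) = 1386 \left(1 + 890\right) = 1386 \cdot 891 = 1234926$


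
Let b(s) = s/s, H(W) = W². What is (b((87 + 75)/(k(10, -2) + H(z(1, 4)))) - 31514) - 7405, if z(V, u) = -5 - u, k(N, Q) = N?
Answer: -38918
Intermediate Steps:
b(s) = 1
(b((87 + 75)/(k(10, -2) + H(z(1, 4)))) - 31514) - 7405 = (1 - 31514) - 7405 = -31513 - 7405 = -38918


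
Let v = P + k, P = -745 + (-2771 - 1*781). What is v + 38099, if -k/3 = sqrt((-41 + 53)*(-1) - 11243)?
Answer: 33802 - 3*I*sqrt(11255) ≈ 33802.0 - 318.27*I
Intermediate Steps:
k = -3*I*sqrt(11255) (k = -3*sqrt((-41 + 53)*(-1) - 11243) = -3*sqrt(12*(-1) - 11243) = -3*sqrt(-12 - 11243) = -3*I*sqrt(11255) ≈ -318.27*I)
P = -4297 (P = -745 + (-2771 - 781) = -745 - 3552 = -4297)
v = -4297 - 3*I*sqrt(11255) ≈ -4297.0 - 318.27*I
v + 38099 = (-4297 - 3*I*sqrt(11255)) + 38099 = 33802 - 3*I*sqrt(11255)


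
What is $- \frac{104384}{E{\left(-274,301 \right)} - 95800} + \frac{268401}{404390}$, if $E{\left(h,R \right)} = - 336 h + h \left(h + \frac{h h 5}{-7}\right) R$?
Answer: $\frac{1217435173873}{1834330082150} \approx 0.66369$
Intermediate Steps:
$E{\left(h,R \right)} = - 336 h + R h \left(h - \frac{5 h^{2}}{7}\right)$ ($E{\left(h,R \right)} = - 336 h + h \left(h + h^{2} \cdot 5 \left(- \frac{1}{7}\right)\right) R = - 336 h + h \left(h + 5 h^{2} \left(- \frac{1}{7}\right)\right) R = - 336 h + h \left(h - \frac{5 h^{2}}{7}\right) R = - 336 h + R h \left(h - \frac{5 h^{2}}{7}\right)$)
$- \frac{104384}{E{\left(-274,301 \right)} - 95800} + \frac{268401}{404390} = - \frac{104384}{\frac{1}{7} \left(-274\right) \left(-2352 - 1505 \left(-274\right)^{2} + 7 \cdot 301 \left(-274\right)\right) - 95800} + \frac{268401}{404390} = - \frac{104384}{\frac{1}{7} \left(-274\right) \left(-2352 - 1505 \cdot 75076 - 577318\right) - 95800} + 268401 \cdot \frac{1}{404390} = - \frac{104384}{\frac{1}{7} \left(-274\right) \left(-2352 - 112989380 - 577318\right) - 95800} + \frac{38343}{57770} = - \frac{104384}{\frac{1}{7} \left(-274\right) \left(-113569050\right) - 95800} + \frac{38343}{57770} = - \frac{104384}{4445417100 - 95800} + \frac{38343}{57770} = - \frac{104384}{4445321300} + \frac{38343}{57770} = \left(-104384\right) \frac{1}{4445321300} + \frac{38343}{57770} = - \frac{3728}{158761475} + \frac{38343}{57770} = \frac{1217435173873}{1834330082150}$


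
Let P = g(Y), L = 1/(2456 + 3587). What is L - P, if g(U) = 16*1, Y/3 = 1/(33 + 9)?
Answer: -96687/6043 ≈ -16.000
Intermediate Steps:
Y = 1/14 (Y = 3/(33 + 9) = 3/42 = 3*(1/42) = 1/14 ≈ 0.071429)
L = 1/6043 ≈ 0.00016548
g(U) = 16
P = 16
L - P = 1/6043 - 1*16 = 1/6043 - 16 = -96687/6043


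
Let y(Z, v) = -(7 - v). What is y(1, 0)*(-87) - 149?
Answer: 460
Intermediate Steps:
y(Z, v) = -7 + v
y(1, 0)*(-87) - 149 = (-7 + 0)*(-87) - 149 = -7*(-87) - 149 = 609 - 149 = 460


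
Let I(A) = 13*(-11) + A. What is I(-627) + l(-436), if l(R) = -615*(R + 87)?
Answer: 213865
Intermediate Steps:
I(A) = -143 + A
l(R) = -53505 - 615*R (l(R) = -615*(87 + R) = -53505 - 615*R)
I(-627) + l(-436) = (-143 - 627) + (-53505 - 615*(-436)) = -770 + (-53505 + 268140) = -770 + 214635 = 213865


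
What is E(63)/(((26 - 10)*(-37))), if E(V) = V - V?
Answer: 0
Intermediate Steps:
E(V) = 0
E(63)/(((26 - 10)*(-37))) = 0/(((26 - 10)*(-37))) = 0/((16*(-37))) = 0/(-592) = 0*(-1/592) = 0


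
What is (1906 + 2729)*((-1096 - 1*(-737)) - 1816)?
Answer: -10081125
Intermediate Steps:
(1906 + 2729)*((-1096 - 1*(-737)) - 1816) = 4635*((-1096 + 737) - 1816) = 4635*(-359 - 1816) = 4635*(-2175) = -10081125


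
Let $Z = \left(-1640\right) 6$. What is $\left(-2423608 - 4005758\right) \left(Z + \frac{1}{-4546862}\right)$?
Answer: $\frac{143828524554715323}{2273431} \approx 6.3265 \cdot 10^{10}$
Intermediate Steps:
$Z = -9840$
$\left(-2423608 - 4005758\right) \left(Z + \frac{1}{-4546862}\right) = \left(-2423608 - 4005758\right) \left(-9840 + \frac{1}{-4546862}\right) = - 6429366 \left(-9840 - \frac{1}{4546862}\right) = \left(-6429366\right) \left(- \frac{44741122081}{4546862}\right) = \frac{143828524554715323}{2273431}$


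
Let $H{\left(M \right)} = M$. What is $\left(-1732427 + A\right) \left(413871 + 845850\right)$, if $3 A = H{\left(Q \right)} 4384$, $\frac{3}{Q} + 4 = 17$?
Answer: $- \frac{28365348130407}{13} \approx -2.182 \cdot 10^{12}$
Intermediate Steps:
$Q = \frac{3}{13}$ ($Q = \frac{3}{-4 + 17} = \frac{3}{13} \approx 0.23077$)
$A = \frac{4384}{13}$ ($A = \frac{\frac{3}{13} \cdot 4384}{3} = \frac{1}{3} \cdot \frac{13152}{13} = \frac{4384}{13} \approx 337.23$)
$\left(-1732427 + A\right) \left(413871 + 845850\right) = \left(-1732427 + \frac{4384}{13}\right) \left(413871 + 845850\right) = \left(- \frac{22517167}{13}\right) 1259721 = - \frac{28365348130407}{13}$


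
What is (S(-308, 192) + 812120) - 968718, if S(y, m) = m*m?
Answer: -119734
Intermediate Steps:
S(y, m) = m**2
(S(-308, 192) + 812120) - 968718 = (192**2 + 812120) - 968718 = (36864 + 812120) - 968718 = 848984 - 968718 = -119734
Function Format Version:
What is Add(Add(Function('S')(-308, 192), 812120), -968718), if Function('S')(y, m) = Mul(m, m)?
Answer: -119734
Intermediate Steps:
Function('S')(y, m) = Pow(m, 2)
Add(Add(Function('S')(-308, 192), 812120), -968718) = Add(Add(Pow(192, 2), 812120), -968718) = Add(Add(36864, 812120), -968718) = Add(848984, -968718) = -119734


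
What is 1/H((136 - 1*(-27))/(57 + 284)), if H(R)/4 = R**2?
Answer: 116281/106276 ≈ 1.0941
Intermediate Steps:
H(R) = 4*R**2
1/H((136 - 1*(-27))/(57 + 284)) = 1/(4*((136 - 1*(-27))/(57 + 284))**2) = 1/(4*((136 + 27)/341)**2) = 1/(4*(163*(1/341))**2) = 1/(4*(163/341)**2) = 1/(4*(26569/116281)) = 1/(106276/116281) = 116281/106276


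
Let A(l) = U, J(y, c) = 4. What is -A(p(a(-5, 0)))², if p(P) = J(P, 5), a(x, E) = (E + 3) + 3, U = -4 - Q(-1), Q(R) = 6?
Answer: -100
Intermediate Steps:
U = -10 (U = -4 - 1*6 = -4 - 6 = -10)
a(x, E) = 6 + E (a(x, E) = (3 + E) + 3 = 6 + E)
p(P) = 4
A(l) = -10
-A(p(a(-5, 0)))² = -1*(-10)² = -1*100 = -100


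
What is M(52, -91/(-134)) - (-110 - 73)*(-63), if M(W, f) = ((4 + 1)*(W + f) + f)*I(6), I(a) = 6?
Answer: -666285/67 ≈ -9944.5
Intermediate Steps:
M(W, f) = 30*W + 36*f (M(W, f) = ((4 + 1)*(W + f) + f)*6 = (5*(W + f) + f)*6 = ((5*W + 5*f) + f)*6 = (5*W + 6*f)*6 = 30*W + 36*f)
M(52, -91/(-134)) - (-110 - 73)*(-63) = (30*52 + 36*(-91/(-134))) - (-110 - 73)*(-63) = (1560 + 36*(-91*(-1/134))) - (-183)*(-63) = (1560 + 36*(91/134)) - 1*11529 = (1560 + 1638/67) - 11529 = 106158/67 - 11529 = -666285/67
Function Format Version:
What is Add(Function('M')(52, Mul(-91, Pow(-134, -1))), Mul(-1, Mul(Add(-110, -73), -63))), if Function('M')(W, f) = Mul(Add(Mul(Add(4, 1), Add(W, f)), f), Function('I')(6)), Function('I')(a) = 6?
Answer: Rational(-666285, 67) ≈ -9944.5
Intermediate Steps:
Function('M')(W, f) = Add(Mul(30, W), Mul(36, f)) (Function('M')(W, f) = Mul(Add(Mul(Add(4, 1), Add(W, f)), f), 6) = Mul(Add(Mul(5, Add(W, f)), f), 6) = Mul(Add(Add(Mul(5, W), Mul(5, f)), f), 6) = Mul(Add(Mul(5, W), Mul(6, f)), 6) = Add(Mul(30, W), Mul(36, f)))
Add(Function('M')(52, Mul(-91, Pow(-134, -1))), Mul(-1, Mul(Add(-110, -73), -63))) = Add(Add(Mul(30, 52), Mul(36, Mul(-91, Pow(-134, -1)))), Mul(-1, Mul(Add(-110, -73), -63))) = Add(Add(1560, Mul(36, Mul(-91, Rational(-1, 134)))), Mul(-1, Mul(-183, -63))) = Add(Add(1560, Mul(36, Rational(91, 134))), Mul(-1, 11529)) = Add(Add(1560, Rational(1638, 67)), -11529) = Add(Rational(106158, 67), -11529) = Rational(-666285, 67)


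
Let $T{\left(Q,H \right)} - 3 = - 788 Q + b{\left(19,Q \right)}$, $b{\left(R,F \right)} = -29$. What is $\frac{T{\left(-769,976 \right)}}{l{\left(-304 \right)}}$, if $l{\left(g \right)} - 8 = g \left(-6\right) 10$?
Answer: $\frac{302973}{9124} \approx 33.206$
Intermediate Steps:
$l{\left(g \right)} = 8 - 60 g$ ($l{\left(g \right)} = 8 + g \left(-6\right) 10 = 8 + - 6 g 10 = 8 - 60 g$)
$T{\left(Q,H \right)} = -26 - 788 Q$ ($T{\left(Q,H \right)} = 3 - \left(29 + 788 Q\right) = -26 - 788 Q$)
$\frac{T{\left(-769,976 \right)}}{l{\left(-304 \right)}} = \frac{-26 - -605972}{8 - -18240} = \frac{-26 + 605972}{8 + 18240} = \frac{605946}{18248} = 605946 \cdot \frac{1}{18248} = \frac{302973}{9124}$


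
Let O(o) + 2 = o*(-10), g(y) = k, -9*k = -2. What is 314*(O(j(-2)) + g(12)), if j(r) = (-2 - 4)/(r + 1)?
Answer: -174584/9 ≈ -19398.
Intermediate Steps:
k = 2/9 (k = -⅑*(-2) = 2/9 ≈ 0.22222)
g(y) = 2/9
j(r) = -6/(1 + r)
O(o) = -2 - 10*o (O(o) = -2 + o*(-10) = -2 - 10*o)
314*(O(j(-2)) + g(12)) = 314*((-2 - (-60)/(1 - 2)) + 2/9) = 314*((-2 - (-60)/(-1)) + 2/9) = 314*((-2 - (-60)*(-1)) + 2/9) = 314*((-2 - 10*6) + 2/9) = 314*((-2 - 60) + 2/9) = 314*(-62 + 2/9) = 314*(-556/9) = -174584/9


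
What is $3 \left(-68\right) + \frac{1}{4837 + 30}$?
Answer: $- \frac{992867}{4867} \approx -204.0$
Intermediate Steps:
$3 \left(-68\right) + \frac{1}{4837 + 30} = -204 + \frac{1}{4867} = - \frac{992867}{4867}$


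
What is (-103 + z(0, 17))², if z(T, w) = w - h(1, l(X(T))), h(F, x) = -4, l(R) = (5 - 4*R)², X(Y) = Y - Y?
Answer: 6724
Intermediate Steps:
X(Y) = 0
z(T, w) = 4 + w (z(T, w) = w - 1*(-4) = w + 4 = 4 + w)
(-103 + z(0, 17))² = (-103 + (4 + 17))² = (-103 + 21)² = (-82)² = 6724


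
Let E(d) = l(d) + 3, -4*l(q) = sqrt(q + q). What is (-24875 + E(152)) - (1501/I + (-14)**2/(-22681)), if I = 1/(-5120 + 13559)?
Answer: -287862965095/22681 - sqrt(19) ≈ -1.2692e+7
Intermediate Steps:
l(q) = -sqrt(2)*sqrt(q)/4 (l(q) = -sqrt(q + q)/4 = -sqrt(2)*sqrt(q)/4)
E(d) = 3 - sqrt(2)*sqrt(d)/4 (E(d) = -sqrt(2)*sqrt(d)/4 + 3 = 3 - sqrt(2)*sqrt(d)/4)
I = 1/8439 ≈ 0.00011850
(-24875 + E(152)) - (1501/I + (-14)**2/(-22681)) = (-24875 + (3 - sqrt(2)*sqrt(152)/4)) - (1501/(1/8439) + (-14)**2/(-22681)) = (-24875 + (3 - sqrt(2)*2*sqrt(38)/4)) - (1501*8439 + 196*(-1/22681)) = (-24875 + (3 - sqrt(19))) - (12666939 - 196/22681) = (-24872 - sqrt(19)) - 1*287298843263/22681 = (-24872 - sqrt(19)) - 287298843263/22681 = -287862965095/22681 - sqrt(19)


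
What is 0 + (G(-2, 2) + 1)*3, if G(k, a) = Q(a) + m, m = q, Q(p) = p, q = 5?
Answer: 24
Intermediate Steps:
m = 5
G(k, a) = 5 + a (G(k, a) = a + 5 = 5 + a)
0 + (G(-2, 2) + 1)*3 = 0 + ((5 + 2) + 1)*3 = 0 + (7 + 1)*3 = 0 + 8*3 = 0 + 24 = 24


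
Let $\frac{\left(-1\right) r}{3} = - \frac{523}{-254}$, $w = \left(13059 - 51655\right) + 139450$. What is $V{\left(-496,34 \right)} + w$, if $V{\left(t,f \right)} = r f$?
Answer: $\frac{12781785}{127} \approx 1.0064 \cdot 10^{5}$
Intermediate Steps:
$w = 100854$ ($w = -38596 + 139450 = 100854$)
$r = - \frac{1569}{254}$ ($r = - 3 \left(- \frac{523}{-254}\right) = - 3 \left(\left(-523\right) \left(- \frac{1}{254}\right)\right) = \left(-3\right) \frac{523}{254} = - \frac{1569}{254} \approx -6.1772$)
$V{\left(t,f \right)} = - \frac{1569 f}{254}$
$V{\left(-496,34 \right)} + w = \left(- \frac{1569}{254}\right) 34 + 100854 = - \frac{26673}{127} + 100854 = \frac{12781785}{127}$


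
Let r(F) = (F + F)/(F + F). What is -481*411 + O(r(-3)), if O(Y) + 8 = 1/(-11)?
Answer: -2174690/11 ≈ -1.9770e+5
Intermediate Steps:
r(F) = 1 (r(F) = (2*F)/((2*F)) = (2*F)*(1/(2*F)) = 1)
O(Y) = -89/11 (O(Y) = -8 + 1/(-11) = -8 - 1/11 = -89/11)
-481*411 + O(r(-3)) = -481*411 - 89/11 = -197691 - 89/11 = -2174690/11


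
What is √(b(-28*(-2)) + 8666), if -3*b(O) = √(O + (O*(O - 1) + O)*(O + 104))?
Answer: √(77994 - 6*√125454)/3 ≈ 91.814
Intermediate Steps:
b(O) = -√(O + (104 + O)*(O + O*(-1 + O)))/3 (b(O) = -√(O + (O*(O - 1) + O)*(O + 104))/3 = -√(O + (O*(-1 + O) + O)*(104 + O))/3 = -√(O + (O + O*(-1 + O))*(104 + O))/3 = -√(O + (104 + O)*(O + O*(-1 + O)))/3)
√(b(-28*(-2)) + 8666) = √(-√(1 + (-28*(-2))² + 104*(-28*(-2)))*(2*√14)/3 + 8666) = √(-2*√14*√(1 + 56² + 104*56)/3 + 8666) = √(-2*√14*√(1 + 3136 + 5824)/3 + 8666) = √(-2*√125454/3 + 8666) = √(8666 - 2*√125454/3)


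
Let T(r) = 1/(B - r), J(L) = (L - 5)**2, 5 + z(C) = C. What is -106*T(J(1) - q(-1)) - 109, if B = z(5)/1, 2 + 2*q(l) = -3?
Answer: -3821/37 ≈ -103.27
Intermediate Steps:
z(C) = -5 + C
q(l) = -5/2 (q(l) = -1 + (1/2)*(-3) = -1 - 3/2 = -5/2)
J(L) = (-5 + L)**2
B = 0 (B = (-5 + 5)/1 = 0*1 = 0)
T(r) = -1/r (T(r) = 1/(0 - r) = 1/(-r) = -1/r)
-106*T(J(1) - q(-1)) - 109 = -(-106)/((-5 + 1)**2 - 1*(-5/2)) - 109 = -(-106)/((-4)**2 + 5/2) - 109 = -(-106)/(16 + 5/2) - 109 = -(-106)/37/2 - 109 = -(-106)*2/37 - 109 = -106*(-2/37) - 109 = 212/37 - 109 = -3821/37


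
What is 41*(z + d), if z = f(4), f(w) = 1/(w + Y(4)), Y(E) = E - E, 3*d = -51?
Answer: -2747/4 ≈ -686.75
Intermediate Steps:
d = -17 (d = (⅓)*(-51) = -17)
Y(E) = 0
f(w) = 1/w (f(w) = 1/(w + 0) = 1/w)
z = ¼ (z = 1/4 = ¼ ≈ 0.25000)
41*(z + d) = 41*(¼ - 17) = 41*(-67/4) = -2747/4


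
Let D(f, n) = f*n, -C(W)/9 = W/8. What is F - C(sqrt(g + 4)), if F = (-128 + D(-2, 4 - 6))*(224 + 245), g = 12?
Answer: -116303/2 ≈ -58152.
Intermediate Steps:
C(W) = -9*W/8
F = -58156 (F = (-128 - 2*(4 - 6))*(224 + 245) = (-128 - 2*(-2))*469 = (-128 + 4)*469 = -124*469 = -58156)
F - C(sqrt(g + 4)) = -58156 - (-9)*sqrt(12 + 4)/8 = -58156 - (-9)*sqrt(16)/8 = -58156 - (-9)*4/8 = -58156 - 1*(-9/2) = -58156 + 9/2 = -116303/2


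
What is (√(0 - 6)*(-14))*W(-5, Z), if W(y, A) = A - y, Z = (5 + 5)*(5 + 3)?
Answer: -1190*I*√6 ≈ -2914.9*I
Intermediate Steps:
Z = 80 (Z = 10*8 = 80)
(√(0 - 6)*(-14))*W(-5, Z) = (√(0 - 6)*(-14))*(80 - 1*(-5)) = (√(-6)*(-14))*(80 + 5) = ((I*√6)*(-14))*85 = -14*I*√6*85 = -1190*I*√6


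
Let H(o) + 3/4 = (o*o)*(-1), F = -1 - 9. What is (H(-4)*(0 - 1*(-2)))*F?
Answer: 335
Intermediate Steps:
F = -10
H(o) = -¾ - o² (H(o) = -¾ + (o*o)*(-1) = -¾ + o²*(-1) = -¾ - o²)
(H(-4)*(0 - 1*(-2)))*F = ((-¾ - 1*(-4)²)*(0 - 1*(-2)))*(-10) = ((-¾ - 1*16)*(0 + 2))*(-10) = ((-¾ - 16)*2)*(-10) = -67/4*2*(-10) = -67/2*(-10) = 335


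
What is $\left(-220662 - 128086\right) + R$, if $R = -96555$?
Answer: $-445303$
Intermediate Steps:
$\left(-220662 - 128086\right) + R = \left(-220662 - 128086\right) - 96555 = -348748 - 96555 = -445303$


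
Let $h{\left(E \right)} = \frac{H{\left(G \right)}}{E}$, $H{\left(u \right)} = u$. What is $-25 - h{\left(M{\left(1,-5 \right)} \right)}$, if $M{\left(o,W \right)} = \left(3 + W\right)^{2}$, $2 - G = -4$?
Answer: $- \frac{53}{2} \approx -26.5$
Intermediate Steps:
$G = 6$ ($G = 2 - -4 = 2 + 4 = 6$)
$h{\left(E \right)} = \frac{6}{E}$
$-25 - h{\left(M{\left(1,-5 \right)} \right)} = -25 - \frac{6}{\left(3 - 5\right)^{2}} = -25 - \frac{6}{\left(-2\right)^{2}} = -25 - \frac{6}{4} = -25 - 6 \cdot \frac{1}{4} = -25 - \frac{3}{2} = - \frac{53}{2}$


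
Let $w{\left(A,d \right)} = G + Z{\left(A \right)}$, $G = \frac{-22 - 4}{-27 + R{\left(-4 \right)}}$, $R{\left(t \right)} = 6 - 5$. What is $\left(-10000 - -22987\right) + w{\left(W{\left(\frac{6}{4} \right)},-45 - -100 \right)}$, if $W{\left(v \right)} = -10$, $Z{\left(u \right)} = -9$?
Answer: $12979$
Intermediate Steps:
$R{\left(t \right)} = 1$ ($R{\left(t \right)} = 6 - 5 = 1$)
$G = 1$ ($G = \frac{-22 - 4}{-27 + 1} = - \frac{26}{-26} = \left(-26\right) \left(- \frac{1}{26}\right) = 1$)
$w{\left(A,d \right)} = -8$ ($w{\left(A,d \right)} = 1 - 9 = -8$)
$\left(-10000 - -22987\right) + w{\left(W{\left(\frac{6}{4} \right)},-45 - -100 \right)} = \left(-10000 - -22987\right) - 8 = \left(-10000 + 22987\right) - 8 = 12987 - 8 = 12979$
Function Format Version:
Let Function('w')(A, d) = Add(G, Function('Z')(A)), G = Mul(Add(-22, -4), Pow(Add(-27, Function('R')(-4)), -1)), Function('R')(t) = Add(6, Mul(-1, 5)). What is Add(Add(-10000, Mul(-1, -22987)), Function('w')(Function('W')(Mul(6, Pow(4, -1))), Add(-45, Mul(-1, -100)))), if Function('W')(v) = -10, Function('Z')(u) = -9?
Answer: 12979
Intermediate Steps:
Function('R')(t) = 1 (Function('R')(t) = Add(6, -5) = 1)
G = 1 (G = Mul(Add(-22, -4), Pow(Add(-27, 1), -1)) = Mul(-26, Pow(-26, -1)) = Mul(-26, Rational(-1, 26)) = 1)
Function('w')(A, d) = -8 (Function('w')(A, d) = Add(1, -9) = -8)
Add(Add(-10000, Mul(-1, -22987)), Function('w')(Function('W')(Mul(6, Pow(4, -1))), Add(-45, Mul(-1, -100)))) = Add(Add(-10000, Mul(-1, -22987)), -8) = Add(Add(-10000, 22987), -8) = Add(12987, -8) = 12979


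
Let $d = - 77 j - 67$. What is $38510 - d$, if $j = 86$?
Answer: $45199$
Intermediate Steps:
$d = -6689$ ($d = \left(-77\right) 86 - 67 = -6622 - 67 = -6689$)
$38510 - d = 38510 - -6689 = 38510 + 6689 = 45199$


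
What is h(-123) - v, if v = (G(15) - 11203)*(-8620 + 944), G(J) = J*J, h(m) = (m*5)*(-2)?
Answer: -84265898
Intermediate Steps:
h(m) = -10*m (h(m) = (5*m)*(-2) = -10*m)
G(J) = J²
v = 84267128 (v = (15² - 11203)*(-8620 + 944) = (225 - 11203)*(-7676) = -10978*(-7676) = 84267128)
h(-123) - v = -10*(-123) - 1*84267128 = 1230 - 84267128 = -84265898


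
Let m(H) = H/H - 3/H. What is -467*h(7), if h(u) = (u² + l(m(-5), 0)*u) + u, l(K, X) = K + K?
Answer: -183064/5 ≈ -36613.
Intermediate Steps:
m(H) = 1 - 3/H
l(K, X) = 2*K
h(u) = u² + 21*u/5 (h(u) = (u² + (2*((-3 - 5)/(-5)))*u) + u = (u² + (2*(-⅕*(-8)))*u) + u = (u² + (2*(8/5))*u) + u = (u² + 16*u/5) + u = u² + 21*u/5)
-467*h(7) = -467*7*(21 + 5*7)/5 = -467*7*(21 + 35)/5 = -467*7*56/5 = -467*392/5 = -183064/5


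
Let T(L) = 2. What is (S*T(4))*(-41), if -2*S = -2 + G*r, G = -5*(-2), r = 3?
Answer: 1148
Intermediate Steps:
G = 10
S = -14 (S = -(-2 + 10*3)/2 = -(-2 + 30)/2 = -1/2*28 = -14)
(S*T(4))*(-41) = -14*2*(-41) = -28*(-41) = 1148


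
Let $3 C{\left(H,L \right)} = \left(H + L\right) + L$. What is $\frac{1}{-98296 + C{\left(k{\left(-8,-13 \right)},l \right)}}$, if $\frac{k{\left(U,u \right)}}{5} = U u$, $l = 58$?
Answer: $- \frac{1}{98084} \approx -1.0195 \cdot 10^{-5}$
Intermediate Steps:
$k{\left(U,u \right)} = 5 U u$
$C{\left(H,L \right)} = \frac{H}{3} + \frac{2 L}{3}$ ($C{\left(H,L \right)} = \frac{\left(H + L\right) + L}{3} = \frac{H + 2 L}{3} = \frac{H}{3} + \frac{2 L}{3}$)
$\frac{1}{-98296 + C{\left(k{\left(-8,-13 \right)},l \right)}} = \frac{1}{-98296 + \left(\frac{5 \left(-8\right) \left(-13\right)}{3} + \frac{2}{3} \cdot 58\right)} = \frac{1}{-98296 + \left(\frac{1}{3} \cdot 520 + \frac{116}{3}\right)} = \frac{1}{-98296 + \left(\frac{520}{3} + \frac{116}{3}\right)} = \frac{1}{-98296 + 212} = \frac{1}{-98084} = - \frac{1}{98084}$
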